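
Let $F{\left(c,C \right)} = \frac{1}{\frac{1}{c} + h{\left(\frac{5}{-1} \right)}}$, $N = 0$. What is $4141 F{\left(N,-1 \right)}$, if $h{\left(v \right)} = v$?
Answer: $0$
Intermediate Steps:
$F{\left(c,C \right)} = \frac{1}{-5 + \frac{1}{c}}$ ($F{\left(c,C \right)} = \frac{1}{\frac{1}{c} + \frac{5}{-1}} = \frac{1}{\frac{1}{c} + 5 \left(-1\right)} = \frac{1}{\frac{1}{c} - 5} = \frac{1}{-5 + \frac{1}{c}}$)
$4141 F{\left(N,-1 \right)} = 4141 \frac{0}{1 - 0} = 4141 \frac{0}{1 + 0} = 4141 \cdot \frac{0}{1} = 4141 \cdot 0 \cdot 1 = 4141 \cdot 0 = 0$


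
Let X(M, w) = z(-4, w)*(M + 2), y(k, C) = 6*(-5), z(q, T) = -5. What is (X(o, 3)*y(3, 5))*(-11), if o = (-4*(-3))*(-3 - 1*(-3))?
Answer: -3300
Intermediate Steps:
y(k, C) = -30
o = 0 (o = 12*(-3 + 3) = 12*0 = 0)
X(M, w) = -10 - 5*M (X(M, w) = -5*(M + 2) = -5*(2 + M) = -10 - 5*M)
(X(o, 3)*y(3, 5))*(-11) = ((-10 - 5*0)*(-30))*(-11) = ((-10 + 0)*(-30))*(-11) = -10*(-30)*(-11) = 300*(-11) = -3300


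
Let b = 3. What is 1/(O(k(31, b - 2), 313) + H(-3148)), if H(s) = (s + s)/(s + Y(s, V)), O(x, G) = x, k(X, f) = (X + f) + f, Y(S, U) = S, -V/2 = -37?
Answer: 1/34 ≈ 0.029412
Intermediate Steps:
V = 74 (V = -2*(-37) = 74)
k(X, f) = X + 2*f
H(s) = 1 (H(s) = (s + s)/(s + s) = (2*s)/((2*s)) = (2*s)*(1/(2*s)) = 1)
1/(O(k(31, b - 2), 313) + H(-3148)) = 1/((31 + 2*(3 - 2)) + 1) = 1/((31 + 2*1) + 1) = 1/((31 + 2) + 1) = 1/(33 + 1) = 1/34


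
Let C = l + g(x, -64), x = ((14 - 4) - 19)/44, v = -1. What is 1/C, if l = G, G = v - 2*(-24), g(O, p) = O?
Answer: 44/2059 ≈ 0.021370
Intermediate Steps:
x = -9/44 (x = (10 - 19)*(1/44) = -9*1/44 = -9/44 ≈ -0.20455)
G = 47 (G = -1 - 2*(-24) = -1 + 48 = 47)
l = 47
C = 2059/44 (C = 47 - 9/44 = 2059/44 ≈ 46.795)
1/C = 1/(2059/44) = 44/2059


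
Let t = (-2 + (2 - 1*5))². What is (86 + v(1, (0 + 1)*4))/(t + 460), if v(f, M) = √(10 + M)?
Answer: 86/485 + √14/485 ≈ 0.18503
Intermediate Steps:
t = 25 (t = (-2 + (2 - 5))² = (-2 - 3)² = (-5)² = 25)
(86 + v(1, (0 + 1)*4))/(t + 460) = (86 + √(10 + (0 + 1)*4))/(25 + 460) = (86 + √(10 + 1*4))/485 = (86 + √(10 + 4))*(1/485) = (86 + √14)*(1/485) = 86/485 + √14/485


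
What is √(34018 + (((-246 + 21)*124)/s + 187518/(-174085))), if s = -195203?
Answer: 4*√2455118995019342083193605/33981914255 ≈ 184.44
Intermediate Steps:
√(34018 + (((-246 + 21)*124)/s + 187518/(-174085))) = √(34018 + (((-246 + 21)*124)/(-195203) + 187518/(-174085))) = √(34018 + (-225*124*(-1/195203) + 187518*(-1/174085))) = √(34018 + (-27900*(-1/195203) - 187518/174085)) = √(34018 + (27900/195203 - 187518/174085)) = √(34018 - 31747104654/33981914255) = √(1155965012021936/33981914255) = 4*√2455118995019342083193605/33981914255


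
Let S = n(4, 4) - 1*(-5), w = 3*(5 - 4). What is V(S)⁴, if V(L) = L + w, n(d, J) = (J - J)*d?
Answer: 4096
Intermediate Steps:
n(d, J) = 0 (n(d, J) = 0*d = 0)
w = 3 (w = 3*1 = 3)
S = 5 (S = 0 - 1*(-5) = 0 + 5 = 5)
V(L) = 3 + L (V(L) = L + 3 = 3 + L)
V(S)⁴ = (3 + 5)⁴ = 8⁴ = 4096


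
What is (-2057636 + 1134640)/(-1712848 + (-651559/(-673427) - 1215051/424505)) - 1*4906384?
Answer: -1201224363455630740391474/244828879147149481 ≈ -4.9064e+6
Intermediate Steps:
(-2057636 + 1134640)/(-1712848 + (-651559/(-673427) - 1215051/424505)) - 1*4906384 = -922996/(-1712848 + (-651559*(-1/673427) - 1215051*1/424505)) - 4906384 = -922996/(-1712848 + (651559/673427 - 1215051/424505)) - 4906384 = -922996/(-1712848 - 541658096482/285873128635) - 4906384 = -922996/(-489657758294298962/285873128635) - 4906384 = -922996*(-285873128635/489657758294298962) - 4906384 = 131929877118795230/244828879147149481 - 4906384 = -1201224363455630740391474/244828879147149481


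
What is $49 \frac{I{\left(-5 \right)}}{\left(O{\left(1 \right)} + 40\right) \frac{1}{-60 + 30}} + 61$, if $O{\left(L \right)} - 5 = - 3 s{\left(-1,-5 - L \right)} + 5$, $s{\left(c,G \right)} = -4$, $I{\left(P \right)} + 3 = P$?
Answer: $\frac{7771}{31} \approx 250.68$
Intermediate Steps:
$I{\left(P \right)} = -3 + P$
$O{\left(L \right)} = 22$ ($O{\left(L \right)} = 5 + \left(\left(-3\right) \left(-4\right) + 5\right) = 5 + \left(12 + 5\right) = 5 + 17 = 22$)
$49 \frac{I{\left(-5 \right)}}{\left(O{\left(1 \right)} + 40\right) \frac{1}{-60 + 30}} + 61 = 49 \frac{-3 - 5}{\left(22 + 40\right) \frac{1}{-60 + 30}} + 61 = 49 \left(- \frac{8}{62 \frac{1}{-30}}\right) + 61 = 49 \left(- \frac{8}{62 \left(- \frac{1}{30}\right)}\right) + 61 = 49 \left(- \frac{8}{- \frac{31}{15}}\right) + 61 = 49 \left(\left(-8\right) \left(- \frac{15}{31}\right)\right) + 61 = 49 \cdot \frac{120}{31} + 61 = \frac{5880}{31} + 61 = \frac{7771}{31}$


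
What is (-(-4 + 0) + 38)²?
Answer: 1764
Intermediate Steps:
(-(-4 + 0) + 38)² = (-1*(-4) + 38)² = (4 + 38)² = 42² = 1764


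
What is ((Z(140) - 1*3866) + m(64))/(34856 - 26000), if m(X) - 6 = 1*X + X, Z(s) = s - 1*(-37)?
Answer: -395/984 ≈ -0.40142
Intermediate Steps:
Z(s) = 37 + s (Z(s) = s + 37 = 37 + s)
m(X) = 6 + 2*X (m(X) = 6 + (1*X + X) = 6 + (X + X) = 6 + 2*X)
((Z(140) - 1*3866) + m(64))/(34856 - 26000) = (((37 + 140) - 1*3866) + (6 + 2*64))/(34856 - 26000) = ((177 - 3866) + (6 + 128))/8856 = (-3689 + 134)*(1/8856) = -3555*1/8856 = -395/984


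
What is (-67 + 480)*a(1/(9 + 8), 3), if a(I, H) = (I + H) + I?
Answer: 21889/17 ≈ 1287.6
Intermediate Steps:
a(I, H) = H + 2*I (a(I, H) = (H + I) + I = H + 2*I)
(-67 + 480)*a(1/(9 + 8), 3) = (-67 + 480)*(3 + 2/(9 + 8)) = 413*(3 + 2/17) = 413*(53/17) = 21889/17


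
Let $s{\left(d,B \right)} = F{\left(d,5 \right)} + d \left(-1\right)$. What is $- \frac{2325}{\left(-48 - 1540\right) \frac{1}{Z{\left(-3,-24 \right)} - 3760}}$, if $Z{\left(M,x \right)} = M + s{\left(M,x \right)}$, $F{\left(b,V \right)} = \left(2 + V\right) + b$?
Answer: $- \frac{2183175}{397} \approx -5499.2$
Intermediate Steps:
$F{\left(b,V \right)} = 2 + V + b$
$s{\left(d,B \right)} = 7$ ($s{\left(d,B \right)} = \left(2 + 5 + d\right) + d \left(-1\right) = \left(7 + d\right) - d = 7$)
$Z{\left(M,x \right)} = 7 + M$ ($Z{\left(M,x \right)} = M + 7 = 7 + M$)
$- \frac{2325}{\left(-48 - 1540\right) \frac{1}{Z{\left(-3,-24 \right)} - 3760}} = - \frac{2325}{\left(-48 - 1540\right) \frac{1}{\left(7 - 3\right) - 3760}} = - \frac{2325}{\left(-1588\right) \frac{1}{4 - 3760}} = - \frac{2325}{\left(-1588\right) \frac{1}{-3756}} = - \frac{2325}{\left(-1588\right) \left(- \frac{1}{3756}\right)} = - \frac{2325}{\frac{397}{939}} = \left(-2325\right) \frac{939}{397} = - \frac{2183175}{397}$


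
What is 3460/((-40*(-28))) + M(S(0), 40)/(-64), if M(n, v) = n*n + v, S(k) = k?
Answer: 69/28 ≈ 2.4643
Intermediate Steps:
M(n, v) = v + n² (M(n, v) = n² + v = v + n²)
3460/((-40*(-28))) + M(S(0), 40)/(-64) = 3460/((-40*(-28))) + (40 + 0²)/(-64) = 3460/1120 + (40 + 0)*(-1/64) = 3460*(1/1120) + 40*(-1/64) = 173/56 - 5/8 = 69/28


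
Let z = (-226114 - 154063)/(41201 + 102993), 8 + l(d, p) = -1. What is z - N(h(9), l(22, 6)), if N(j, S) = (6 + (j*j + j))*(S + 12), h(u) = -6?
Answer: -15953129/144194 ≈ -110.64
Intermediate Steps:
l(d, p) = -9 (l(d, p) = -8 - 1 = -9)
z = -380177/144194 ≈ -2.6366
N(j, S) = (12 + S)*(6 + j + j²) (N(j, S) = (6 + (j² + j))*(12 + S) = (6 + (j + j²))*(12 + S) = (6 + j + j²)*(12 + S) = (12 + S)*(6 + j + j²))
z - N(h(9), l(22, 6)) = -380177/144194 - (72 + 6*(-9) + 12*(-6) + 12*(-6)² - 9*(-6) - 9*(-6)²) = -380177/144194 - (72 - 54 - 72 + 12*36 + 54 - 9*36) = -380177/144194 - (72 - 54 - 72 + 432 + 54 - 324) = -380177/144194 - 1*108 = -380177/144194 - 108 = -15953129/144194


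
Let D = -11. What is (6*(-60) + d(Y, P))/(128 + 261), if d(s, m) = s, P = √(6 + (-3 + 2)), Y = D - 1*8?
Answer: -379/389 ≈ -0.97429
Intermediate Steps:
Y = -19 (Y = -11 - 1*8 = -11 - 8 = -19)
P = √5 (P = √(6 - 1) = √5 ≈ 2.2361)
(6*(-60) + d(Y, P))/(128 + 261) = (6*(-60) - 19)/(128 + 261) = (-360 - 19)/389 = -379*1/389 = -379/389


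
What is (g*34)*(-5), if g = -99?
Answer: 16830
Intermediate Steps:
(g*34)*(-5) = -99*34*(-5) = -3366*(-5) = 16830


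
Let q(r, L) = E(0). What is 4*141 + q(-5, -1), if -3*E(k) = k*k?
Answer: 564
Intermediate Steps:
E(k) = -k**2/3 (E(k) = -k*k/3 = -k**2/3)
q(r, L) = 0 (q(r, L) = -1/3*0**2 = -1/3*0 = 0)
4*141 + q(-5, -1) = 4*141 + 0 = 564 + 0 = 564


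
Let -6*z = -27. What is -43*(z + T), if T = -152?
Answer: 12685/2 ≈ 6342.5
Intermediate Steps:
z = 9/2 (z = -1/6*(-27) = 9/2 ≈ 4.5000)
-43*(z + T) = -43*(9/2 - 152) = -43*(-295/2) = 12685/2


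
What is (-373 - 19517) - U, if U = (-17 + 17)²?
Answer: -19890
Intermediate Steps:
U = 0 (U = 0² = 0)
(-373 - 19517) - U = (-373 - 19517) - 1*0 = -19890 + 0 = -19890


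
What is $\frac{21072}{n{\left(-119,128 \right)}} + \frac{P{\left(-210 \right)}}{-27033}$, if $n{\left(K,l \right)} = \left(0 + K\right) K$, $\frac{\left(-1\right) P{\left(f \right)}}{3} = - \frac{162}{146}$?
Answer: $\frac{13860077775}{9315148283} \approx 1.4879$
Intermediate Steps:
$P{\left(f \right)} = \frac{243}{73}$ ($P{\left(f \right)} = - 3 \left(- \frac{162}{146}\right) = - 3 \left(\left(-162\right) \frac{1}{146}\right) = \left(-3\right) \left(- \frac{81}{73}\right) = \frac{243}{73}$)
$n{\left(K,l \right)} = K^{2}$ ($n{\left(K,l \right)} = K K = K^{2}$)
$\frac{21072}{n{\left(-119,128 \right)}} + \frac{P{\left(-210 \right)}}{-27033} = \frac{21072}{\left(-119\right)^{2}} + \frac{243}{73 \left(-27033\right)} = \frac{21072}{14161} + \frac{243}{73} \left(- \frac{1}{27033}\right) = 21072 \cdot \frac{1}{14161} - \frac{81}{657803} = \frac{21072}{14161} - \frac{81}{657803} = \frac{13860077775}{9315148283}$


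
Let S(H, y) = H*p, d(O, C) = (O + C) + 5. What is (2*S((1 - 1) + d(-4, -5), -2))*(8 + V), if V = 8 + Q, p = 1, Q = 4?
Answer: -160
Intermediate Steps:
d(O, C) = 5 + C + O (d(O, C) = (C + O) + 5 = 5 + C + O)
S(H, y) = H (S(H, y) = H*1 = H)
V = 12 (V = 8 + 4 = 12)
(2*S((1 - 1) + d(-4, -5), -2))*(8 + V) = (2*((1 - 1) + (5 - 5 - 4)))*(8 + 12) = (2*(0 - 4))*20 = (2*(-4))*20 = -8*20 = -160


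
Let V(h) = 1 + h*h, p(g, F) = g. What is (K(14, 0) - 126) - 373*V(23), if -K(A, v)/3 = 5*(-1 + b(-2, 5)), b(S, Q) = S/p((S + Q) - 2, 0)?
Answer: -197771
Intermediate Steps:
V(h) = 1 + h**2
b(S, Q) = S/(-2 + Q + S) (b(S, Q) = S/((S + Q) - 2) = S/((Q + S) - 2) = S/(-2 + Q + S))
K(A, v) = 45 (K(A, v) = -15*(-1 - 2/(-2 + 5 - 2)) = -15*(-1 - 2/1) = -15*(-1 - 2*1) = -15*(-1 - 2) = -15*(-3) = -3*(-15) = 45)
(K(14, 0) - 126) - 373*V(23) = (45 - 126) - 373*(1 + 23**2) = -81 - 373*(1 + 529) = -81 - 373*530 = -81 - 197690 = -197771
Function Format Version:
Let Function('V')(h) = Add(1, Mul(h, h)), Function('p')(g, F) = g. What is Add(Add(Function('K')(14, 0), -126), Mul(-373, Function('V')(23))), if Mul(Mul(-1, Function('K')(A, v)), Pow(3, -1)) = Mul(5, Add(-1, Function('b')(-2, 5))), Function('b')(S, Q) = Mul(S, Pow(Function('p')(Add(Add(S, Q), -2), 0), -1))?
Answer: -197771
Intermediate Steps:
Function('V')(h) = Add(1, Pow(h, 2))
Function('b')(S, Q) = Mul(S, Pow(Add(-2, Q, S), -1)) (Function('b')(S, Q) = Mul(S, Pow(Add(Add(S, Q), -2), -1)) = Mul(S, Pow(Add(Add(Q, S), -2), -1)) = Mul(S, Pow(Add(-2, Q, S), -1)))
Function('K')(A, v) = 45 (Function('K')(A, v) = Mul(-3, Mul(5, Add(-1, Mul(-2, Pow(Add(-2, 5, -2), -1))))) = Mul(-3, Mul(5, Add(-1, Mul(-2, Pow(1, -1))))) = Mul(-3, Mul(5, Add(-1, Mul(-2, 1)))) = Mul(-3, Mul(5, Add(-1, -2))) = Mul(-3, Mul(5, -3)) = Mul(-3, -15) = 45)
Add(Add(Function('K')(14, 0), -126), Mul(-373, Function('V')(23))) = Add(Add(45, -126), Mul(-373, Add(1, Pow(23, 2)))) = Add(-81, Mul(-373, Add(1, 529))) = Add(-81, Mul(-373, 530)) = Add(-81, -197690) = -197771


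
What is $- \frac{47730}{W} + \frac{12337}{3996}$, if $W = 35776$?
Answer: $\frac{728603}{415584} \approx 1.7532$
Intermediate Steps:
$- \frac{47730}{W} + \frac{12337}{3996} = - \frac{47730}{35776} + \frac{12337}{3996} = \left(-47730\right) \frac{1}{35776} + 12337 \cdot \frac{1}{3996} = - \frac{555}{416} + \frac{12337}{3996} = \frac{728603}{415584}$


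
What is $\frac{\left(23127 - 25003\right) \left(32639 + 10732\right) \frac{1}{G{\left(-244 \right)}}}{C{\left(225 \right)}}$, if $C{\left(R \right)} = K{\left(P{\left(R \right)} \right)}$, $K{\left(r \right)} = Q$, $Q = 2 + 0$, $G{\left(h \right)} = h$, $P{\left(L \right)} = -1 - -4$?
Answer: $\frac{333459}{2} \approx 1.6673 \cdot 10^{5}$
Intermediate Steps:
$P{\left(L \right)} = 3$ ($P{\left(L \right)} = -1 + 4 = 3$)
$Q = 2$
$K{\left(r \right)} = 2$
$C{\left(R \right)} = 2$
$\frac{\left(23127 - 25003\right) \left(32639 + 10732\right) \frac{1}{G{\left(-244 \right)}}}{C{\left(225 \right)}} = \frac{\left(23127 - 25003\right) \left(32639 + 10732\right) \frac{1}{-244}}{2} = \left(-1876\right) 43371 \left(- \frac{1}{244}\right) \frac{1}{2} = \left(-81363996\right) \left(- \frac{1}{244}\right) \frac{1}{2} = 333459 \cdot \frac{1}{2} = \frac{333459}{2}$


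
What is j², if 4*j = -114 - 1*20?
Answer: 4489/4 ≈ 1122.3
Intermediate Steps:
j = -67/2 (j = (-114 - 1*20)/4 = (-114 - 20)/4 = (¼)*(-134) = -67/2 ≈ -33.500)
j² = (-67/2)² = 4489/4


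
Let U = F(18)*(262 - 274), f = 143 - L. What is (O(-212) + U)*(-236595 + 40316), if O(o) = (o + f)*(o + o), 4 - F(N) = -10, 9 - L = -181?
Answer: -21521599792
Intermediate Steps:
L = 190 (L = 9 - 1*(-181) = 9 + 181 = 190)
F(N) = 14 (F(N) = 4 - 1*(-10) = 4 + 10 = 14)
f = -47 (f = 143 - 1*190 = 143 - 190 = -47)
U = -168 (U = 14*(262 - 274) = 14*(-12) = -168)
O(o) = 2*o*(-47 + o) (O(o) = (o - 47)*(o + o) = (-47 + o)*(2*o) = 2*o*(-47 + o))
(O(-212) + U)*(-236595 + 40316) = (2*(-212)*(-47 - 212) - 168)*(-236595 + 40316) = (2*(-212)*(-259) - 168)*(-196279) = (109816 - 168)*(-196279) = 109648*(-196279) = -21521599792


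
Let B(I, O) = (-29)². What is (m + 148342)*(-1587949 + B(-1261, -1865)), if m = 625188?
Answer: -1227675651240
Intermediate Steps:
B(I, O) = 841
(m + 148342)*(-1587949 + B(-1261, -1865)) = (625188 + 148342)*(-1587949 + 841) = 773530*(-1587108) = -1227675651240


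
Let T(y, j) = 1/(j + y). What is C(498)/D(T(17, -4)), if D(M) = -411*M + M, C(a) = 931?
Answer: -12103/410 ≈ -29.520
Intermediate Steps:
D(M) = -410*M
C(498)/D(T(17, -4)) = 931/((-410/(-4 + 17))) = 931/((-410/13)) = 931/((-410*1/13)) = 931/(-410/13) = 931*(-13/410) = -12103/410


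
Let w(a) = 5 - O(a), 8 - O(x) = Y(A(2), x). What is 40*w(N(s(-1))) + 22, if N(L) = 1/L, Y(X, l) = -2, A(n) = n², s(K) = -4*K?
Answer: -178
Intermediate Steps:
O(x) = 10 (O(x) = 8 - 1*(-2) = 8 + 2 = 10)
w(a) = -5 (w(a) = 5 - 1*10 = 5 - 10 = -5)
40*w(N(s(-1))) + 22 = 40*(-5) + 22 = -200 + 22 = -178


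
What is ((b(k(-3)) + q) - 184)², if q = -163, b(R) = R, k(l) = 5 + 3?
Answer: 114921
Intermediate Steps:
k(l) = 8
((b(k(-3)) + q) - 184)² = ((8 - 163) - 184)² = (-155 - 184)² = (-339)² = 114921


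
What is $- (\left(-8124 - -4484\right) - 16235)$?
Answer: $19875$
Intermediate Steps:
$- (\left(-8124 - -4484\right) - 16235) = - (\left(-8124 + \left(-3251 + 7735\right)\right) - 16235) = - (\left(-8124 + 4484\right) - 16235) = - (-3640 - 16235) = \left(-1\right) \left(-19875\right) = 19875$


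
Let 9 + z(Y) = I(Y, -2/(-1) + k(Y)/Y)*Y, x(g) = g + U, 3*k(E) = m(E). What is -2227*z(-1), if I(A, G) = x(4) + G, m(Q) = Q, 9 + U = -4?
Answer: 15589/3 ≈ 5196.3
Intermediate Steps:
U = -13 (U = -9 - 4 = -13)
k(E) = E/3
x(g) = -13 + g (x(g) = g - 13 = -13 + g)
I(A, G) = -9 + G (I(A, G) = (-13 + 4) + G = -9 + G)
z(Y) = -9 - 20*Y/3 (z(Y) = -9 + (-9 + (-2/(-1) + (Y/3)/Y))*Y = -9 + (-9 + (-2*(-1) + ⅓))*Y = -9 + (-9 + (2 + ⅓))*Y = -9 + (-9 + 7/3)*Y = -9 - 20*Y/3)
-2227*z(-1) = -2227*(-9 - 20/3*(-1)) = -2227*(-9 + 20/3) = -2227*(-7/3) = 15589/3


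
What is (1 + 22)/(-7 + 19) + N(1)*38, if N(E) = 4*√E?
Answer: 1847/12 ≈ 153.92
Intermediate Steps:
(1 + 22)/(-7 + 19) + N(1)*38 = (1 + 22)/(-7 + 19) + (4*√1)*38 = 23/12 + (4*1)*38 = 23*(1/12) + 4*38 = 23/12 + 152 = 1847/12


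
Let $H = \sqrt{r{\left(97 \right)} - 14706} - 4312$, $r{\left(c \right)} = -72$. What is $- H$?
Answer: $4312 - 3 i \sqrt{1642} \approx 4312.0 - 121.56 i$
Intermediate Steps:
$H = -4312 + 3 i \sqrt{1642}$ ($H = \sqrt{-72 - 14706} - 4312 = \sqrt{-14778} - 4312 = 3 i \sqrt{1642} - 4312 = -4312 + 3 i \sqrt{1642} \approx -4312.0 + 121.56 i$)
$- H = - (-4312 + 3 i \sqrt{1642}) = 4312 - 3 i \sqrt{1642}$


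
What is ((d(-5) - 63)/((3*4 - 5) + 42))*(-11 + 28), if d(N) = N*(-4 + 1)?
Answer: -816/49 ≈ -16.653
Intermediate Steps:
d(N) = -3*N (d(N) = N*(-3) = -3*N)
((d(-5) - 63)/((3*4 - 5) + 42))*(-11 + 28) = ((-3*(-5) - 63)/((3*4 - 5) + 42))*(-11 + 28) = ((15 - 63)/((12 - 5) + 42))*17 = -48/(7 + 42)*17 = -48/49*17 = -816/49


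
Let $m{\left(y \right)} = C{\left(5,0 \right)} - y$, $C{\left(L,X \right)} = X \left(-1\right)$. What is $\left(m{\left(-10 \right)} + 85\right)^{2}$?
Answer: $9025$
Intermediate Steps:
$C{\left(L,X \right)} = - X$
$m{\left(y \right)} = - y$ ($m{\left(y \right)} = \left(-1\right) 0 - y = 0 - y = - y$)
$\left(m{\left(-10 \right)} + 85\right)^{2} = \left(\left(-1\right) \left(-10\right) + 85\right)^{2} = \left(10 + 85\right)^{2} = 95^{2} = 9025$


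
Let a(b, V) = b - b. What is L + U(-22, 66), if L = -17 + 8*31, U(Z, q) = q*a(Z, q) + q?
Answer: 297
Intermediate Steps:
a(b, V) = 0
U(Z, q) = q (U(Z, q) = q*0 + q = 0 + q = q)
L = 231 (L = -17 + 248 = 231)
L + U(-22, 66) = 231 + 66 = 297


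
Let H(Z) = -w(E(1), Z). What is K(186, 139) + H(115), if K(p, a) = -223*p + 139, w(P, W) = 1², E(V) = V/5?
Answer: -41340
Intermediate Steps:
E(V) = V/5 (E(V) = V*(⅕) = V/5)
w(P, W) = 1
K(p, a) = 139 - 223*p
H(Z) = -1 (H(Z) = -1*1 = -1)
K(186, 139) + H(115) = (139 - 223*186) - 1 = (139 - 41478) - 1 = -41339 - 1 = -41340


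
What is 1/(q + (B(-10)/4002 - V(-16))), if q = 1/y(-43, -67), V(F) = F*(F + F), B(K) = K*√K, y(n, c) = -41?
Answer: -3446295712713/1764587461322299 + 16818405*I*√10/1764587461322299 ≈ -0.001953 + 3.014e-8*I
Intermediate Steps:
B(K) = K^(3/2)
V(F) = 2*F² (V(F) = F*(2*F) = 2*F²)
q = -1/41 (q = 1/(-41) = -1/41 ≈ -0.024390)
1/(q + (B(-10)/4002 - V(-16))) = 1/(-1/41 + ((-10)^(3/2)/4002 - 2*(-16)²)) = 1/(-1/41 + (-10*I*√10*(1/4002) - 2*256)) = 1/(-1/41 + (-5*I*√10/2001 - 1*512)) = 1/(-1/41 + (-5*I*√10/2001 - 512)) = 1/(-1/41 + (-512 - 5*I*√10/2001)) = 1/(-20993/41 - 5*I*√10/2001)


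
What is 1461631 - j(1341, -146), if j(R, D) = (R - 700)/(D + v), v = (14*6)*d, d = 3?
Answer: 154932245/106 ≈ 1.4616e+6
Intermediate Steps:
v = 252 (v = (14*6)*3 = 84*3 = 252)
j(R, D) = (-700 + R)/(252 + D) (j(R, D) = (R - 700)/(D + 252) = (-700 + R)/(252 + D))
1461631 - j(1341, -146) = 1461631 - (-700 + 1341)/(252 - 146) = 1461631 - 641/106 = 154932245/106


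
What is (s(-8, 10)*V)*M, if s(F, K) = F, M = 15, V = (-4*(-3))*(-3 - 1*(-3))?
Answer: 0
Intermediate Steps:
V = 0 (V = 12*(-3 + 3) = 12*0 = 0)
(s(-8, 10)*V)*M = -8*0*15 = 0*15 = 0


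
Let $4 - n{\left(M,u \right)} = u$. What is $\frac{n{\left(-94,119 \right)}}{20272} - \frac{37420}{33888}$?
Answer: $- \frac{23827355}{21468048} \approx -1.1099$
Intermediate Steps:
$n{\left(M,u \right)} = 4 - u$
$\frac{n{\left(-94,119 \right)}}{20272} - \frac{37420}{33888} = \frac{4 - 119}{20272} - \frac{37420}{33888} = \left(4 - 119\right) \frac{1}{20272} - \frac{9355}{8472} = \left(-115\right) \frac{1}{20272} - \frac{9355}{8472} = - \frac{115}{20272} - \frac{9355}{8472} = - \frac{23827355}{21468048}$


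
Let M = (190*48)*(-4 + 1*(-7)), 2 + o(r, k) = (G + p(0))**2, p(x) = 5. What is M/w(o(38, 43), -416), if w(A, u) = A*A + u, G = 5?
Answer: -25080/2297 ≈ -10.919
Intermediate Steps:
o(r, k) = 98 (o(r, k) = -2 + (5 + 5)**2 = -2 + 10**2 = -2 + 100 = 98)
w(A, u) = u + A**2 (w(A, u) = A**2 + u = u + A**2)
M = -100320 (M = 9120*(-4 - 7) = 9120*(-11) = -100320)
M/w(o(38, 43), -416) = -100320/(-416 + 98**2) = -100320/(-416 + 9604) = -100320/9188 = -100320*1/9188 = -25080/2297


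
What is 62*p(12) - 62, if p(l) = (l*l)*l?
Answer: 107074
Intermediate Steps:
p(l) = l**3 (p(l) = l**2*l = l**3)
62*p(12) - 62 = 62*12**3 - 62 = 62*1728 - 62 = 107136 - 62 = 107074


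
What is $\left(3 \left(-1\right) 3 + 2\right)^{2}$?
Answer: $49$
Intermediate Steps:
$\left(3 \left(-1\right) 3 + 2\right)^{2} = \left(\left(-3\right) 3 + 2\right)^{2} = \left(-9 + 2\right)^{2} = \left(-7\right)^{2} = 49$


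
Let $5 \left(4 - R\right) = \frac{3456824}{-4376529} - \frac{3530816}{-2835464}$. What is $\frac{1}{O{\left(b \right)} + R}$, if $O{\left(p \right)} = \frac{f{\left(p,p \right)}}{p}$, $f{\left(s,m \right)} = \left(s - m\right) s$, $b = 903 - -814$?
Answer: $\frac{7755931515285}{30317348734724} \approx 0.25583$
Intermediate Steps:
$b = 1717$ ($b = 903 + 814 = 1717$)
$f{\left(s,m \right)} = s \left(s - m\right)$
$O{\left(p \right)} = 0$ ($O{\left(p \right)} = \frac{p \left(p - p\right)}{p} = \frac{p 0}{p} = \frac{0}{p} = 0$)
$R = \frac{30317348734724}{7755931515285}$ ($R = 4 - \frac{\frac{3456824}{-4376529} - \frac{3530816}{-2835464}}{5} = 4 - \frac{3456824 \left(- \frac{1}{4376529}\right) - - \frac{441352}{354433}}{5} = 4 - \frac{- \frac{3456824}{4376529} + \frac{441352}{354433}}{5} = 4 - \frac{706377326416}{7755931515285} = \frac{30317348734724}{7755931515285} \approx 3.9089$)
$\frac{1}{O{\left(b \right)} + R} = \frac{1}{0 + \frac{30317348734724}{7755931515285}} = \frac{1}{\frac{30317348734724}{7755931515285}} = \frac{7755931515285}{30317348734724}$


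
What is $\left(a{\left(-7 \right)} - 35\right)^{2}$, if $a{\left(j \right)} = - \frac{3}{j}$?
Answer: $\frac{58564}{49} \approx 1195.2$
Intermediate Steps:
$\left(a{\left(-7 \right)} - 35\right)^{2} = \left(- \frac{3}{-7} - 35\right)^{2} = \left(\left(-3\right) \left(- \frac{1}{7}\right) - 35\right)^{2} = \left(\frac{3}{7} - 35\right)^{2} = \left(- \frac{242}{7}\right)^{2} = \frac{58564}{49}$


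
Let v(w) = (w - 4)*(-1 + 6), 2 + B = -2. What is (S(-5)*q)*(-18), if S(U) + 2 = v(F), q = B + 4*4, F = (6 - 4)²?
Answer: 432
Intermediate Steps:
B = -4 (B = -2 - 2 = -4)
F = 4 (F = 2² = 4)
q = 12 (q = -4 + 4*4 = -4 + 16 = 12)
v(w) = -20 + 5*w (v(w) = (-4 + w)*5 = -20 + 5*w)
S(U) = -2 (S(U) = -2 + (-20 + 5*4) = -2 + (-20 + 20) = -2 + 0 = -2)
(S(-5)*q)*(-18) = -2*12*(-18) = -24*(-18) = 432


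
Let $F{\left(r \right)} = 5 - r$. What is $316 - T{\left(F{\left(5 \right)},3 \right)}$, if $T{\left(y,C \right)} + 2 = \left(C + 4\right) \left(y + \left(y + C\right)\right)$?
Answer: $297$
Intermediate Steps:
$T{\left(y,C \right)} = -2 + \left(4 + C\right) \left(C + 2 y\right)$ ($T{\left(y,C \right)} = -2 + \left(C + 4\right) \left(y + \left(y + C\right)\right) = -2 + \left(4 + C\right) \left(y + \left(C + y\right)\right) = -2 + \left(4 + C\right) \left(C + 2 y\right)$)
$316 - T{\left(F{\left(5 \right)},3 \right)} = 316 - \left(-2 + 3^{2} + 4 \cdot 3 + 8 \left(5 - 5\right) + 2 \cdot 3 \left(5 - 5\right)\right) = 316 - \left(-2 + 9 + 12 + 8 \left(5 - 5\right) + 2 \cdot 3 \left(5 - 5\right)\right) = 316 - \left(-2 + 9 + 12 + 8 \cdot 0 + 2 \cdot 3 \cdot 0\right) = 316 - \left(-2 + 9 + 12 + 0 + 0\right) = 316 - 19 = 297$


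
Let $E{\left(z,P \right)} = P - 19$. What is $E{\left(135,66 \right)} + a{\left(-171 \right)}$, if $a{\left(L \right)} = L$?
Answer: $-124$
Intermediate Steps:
$E{\left(z,P \right)} = -19 + P$
$E{\left(135,66 \right)} + a{\left(-171 \right)} = \left(-19 + 66\right) - 171 = 47 - 171 = -124$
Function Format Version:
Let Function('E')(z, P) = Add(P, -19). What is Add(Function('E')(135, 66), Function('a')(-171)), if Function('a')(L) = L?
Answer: -124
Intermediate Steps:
Function('E')(z, P) = Add(-19, P)
Add(Function('E')(135, 66), Function('a')(-171)) = Add(Add(-19, 66), -171) = Add(47, -171) = -124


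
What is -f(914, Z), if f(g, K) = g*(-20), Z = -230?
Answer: 18280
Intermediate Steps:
f(g, K) = -20*g
-f(914, Z) = -(-20)*914 = -1*(-18280) = 18280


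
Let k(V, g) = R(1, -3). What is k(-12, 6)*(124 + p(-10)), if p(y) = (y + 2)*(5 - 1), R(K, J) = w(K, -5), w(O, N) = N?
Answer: -460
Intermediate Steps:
R(K, J) = -5
k(V, g) = -5
p(y) = 8 + 4*y (p(y) = (2 + y)*4 = 8 + 4*y)
k(-12, 6)*(124 + p(-10)) = -5*(124 + (8 + 4*(-10))) = -5*(124 + (8 - 40)) = -5*(124 - 32) = -5*92 = -460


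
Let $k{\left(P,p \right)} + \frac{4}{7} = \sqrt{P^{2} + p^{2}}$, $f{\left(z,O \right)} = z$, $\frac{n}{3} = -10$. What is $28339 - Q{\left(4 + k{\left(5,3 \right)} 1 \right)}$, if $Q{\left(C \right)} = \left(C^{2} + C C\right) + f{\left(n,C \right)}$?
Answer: $\frac{1385597}{49} - \frac{96 \sqrt{34}}{7} \approx 28198.0$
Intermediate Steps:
$n = -30$ ($n = 3 \left(-10\right) = -30$)
$k{\left(P,p \right)} = - \frac{4}{7} + \sqrt{P^{2} + p^{2}}$
$Q{\left(C \right)} = -30 + 2 C^{2}$ ($Q{\left(C \right)} = \left(C^{2} + C C\right) - 30 = \left(C^{2} + C^{2}\right) - 30 = 2 C^{2} - 30 = -30 + 2 C^{2}$)
$28339 - Q{\left(4 + k{\left(5,3 \right)} 1 \right)} = 28339 - \left(-30 + 2 \left(4 + \left(- \frac{4}{7} + \sqrt{5^{2} + 3^{2}}\right) 1\right)^{2}\right) = 28339 - \left(-30 + 2 \left(4 + \left(- \frac{4}{7} + \sqrt{25 + 9}\right) 1\right)^{2}\right) = 28339 - \left(-30 + 2 \left(4 + \left(- \frac{4}{7} + \sqrt{34}\right) 1\right)^{2}\right) = 28339 - \left(-30 + 2 \left(4 - \left(\frac{4}{7} - \sqrt{34}\right)\right)^{2}\right) = 28339 - \left(-30 + 2 \left(\frac{24}{7} + \sqrt{34}\right)^{2}\right) = 28339 + \left(30 - 2 \left(\frac{24}{7} + \sqrt{34}\right)^{2}\right) = 28369 - 2 \left(\frac{24}{7} + \sqrt{34}\right)^{2}$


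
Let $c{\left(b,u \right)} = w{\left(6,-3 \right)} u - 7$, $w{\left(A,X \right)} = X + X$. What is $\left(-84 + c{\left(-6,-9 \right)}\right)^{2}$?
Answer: $1369$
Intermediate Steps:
$w{\left(A,X \right)} = 2 X$
$c{\left(b,u \right)} = -7 - 6 u$ ($c{\left(b,u \right)} = 2 \left(-3\right) u - 7 = - 6 u - 7 = -7 - 6 u$)
$\left(-84 + c{\left(-6,-9 \right)}\right)^{2} = \left(-84 - -47\right)^{2} = \left(-84 + \left(-7 + 54\right)\right)^{2} = \left(-84 + 47\right)^{2} = \left(-37\right)^{2} = 1369$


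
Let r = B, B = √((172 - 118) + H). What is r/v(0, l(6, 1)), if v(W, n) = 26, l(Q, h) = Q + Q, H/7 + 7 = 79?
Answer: 3*√62/26 ≈ 0.90854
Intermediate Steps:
H = 504 (H = -49 + 7*79 = -49 + 553 = 504)
l(Q, h) = 2*Q
B = 3*√62 (B = √((172 - 118) + 504) = √(54 + 504) = √558 = 3*√62 ≈ 23.622)
r = 3*√62 ≈ 23.622
r/v(0, l(6, 1)) = (3*√62)/26 = (3*√62)*(1/26) = 3*√62/26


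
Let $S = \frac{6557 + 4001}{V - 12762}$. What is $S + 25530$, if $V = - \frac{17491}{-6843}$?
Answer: $\frac{2229025450356}{87312875} \approx 25529.0$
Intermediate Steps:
$V = \frac{17491}{6843}$ ($V = \left(-17491\right) \left(- \frac{1}{6843}\right) = \frac{17491}{6843} \approx 2.556$)
$S = - \frac{72248394}{87312875}$ ($S = \frac{6557 + 4001}{\frac{17491}{6843} - 12762} = \frac{10558}{- \frac{87312875}{6843}} = 10558 \left(- \frac{6843}{87312875}\right) = - \frac{72248394}{87312875} \approx -0.82747$)
$S + 25530 = - \frac{72248394}{87312875} + 25530 = \frac{2229025450356}{87312875}$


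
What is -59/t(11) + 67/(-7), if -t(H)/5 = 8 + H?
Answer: -5952/665 ≈ -8.9504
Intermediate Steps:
t(H) = -40 - 5*H (t(H) = -5*(8 + H) = -40 - 5*H)
-59/t(11) + 67/(-7) = -59/(-40 - 5*11) + 67/(-7) = -59/(-40 - 55) + 67*(-⅐) = -59/(-95) - 67/7 = -59*(-1/95) - 67/7 = 59/95 - 67/7 = -5952/665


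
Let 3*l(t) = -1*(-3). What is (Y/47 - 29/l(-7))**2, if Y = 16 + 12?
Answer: 1782225/2209 ≈ 806.80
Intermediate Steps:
Y = 28
l(t) = 1 (l(t) = (-1*(-3))/3 = (1/3)*3 = 1)
(Y/47 - 29/l(-7))**2 = (28/47 - 29/1)**2 = (28*(1/47) - 29*1)**2 = (28/47 - 29)**2 = (-1335/47)**2 = 1782225/2209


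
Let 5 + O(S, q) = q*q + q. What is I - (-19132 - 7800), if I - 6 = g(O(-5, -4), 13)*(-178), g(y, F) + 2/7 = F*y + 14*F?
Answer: -151236/7 ≈ -21605.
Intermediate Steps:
O(S, q) = -5 + q + q**2 (O(S, q) = -5 + (q*q + q) = -5 + (q**2 + q) = -5 + (q + q**2) = -5 + q + q**2)
g(y, F) = -2/7 + 14*F + F*y (g(y, F) = -2/7 + (F*y + 14*F) = -2/7 + (14*F + F*y) = -2/7 + 14*F + F*y)
I = -339760/7 (I = 6 + (-2/7 + 14*13 + 13*(-5 - 4 + (-4)**2))*(-178) = 6 + (-2/7 + 182 + 13*(-5 - 4 + 16))*(-178) = 6 + (-2/7 + 182 + 13*7)*(-178) = 6 + (-2/7 + 182 + 91)*(-178) = 6 + (1909/7)*(-178) = 6 - 339802/7 = -339760/7 ≈ -48537.)
I - (-19132 - 7800) = -339760/7 - (-19132 - 7800) = -339760/7 - 1*(-26932) = -339760/7 + 26932 = -151236/7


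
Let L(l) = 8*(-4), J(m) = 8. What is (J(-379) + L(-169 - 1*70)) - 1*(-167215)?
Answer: 167191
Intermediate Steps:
L(l) = -32
(J(-379) + L(-169 - 1*70)) - 1*(-167215) = (8 - 32) - 1*(-167215) = -24 + 167215 = 167191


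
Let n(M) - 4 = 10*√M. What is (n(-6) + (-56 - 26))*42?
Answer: -3276 + 420*I*√6 ≈ -3276.0 + 1028.8*I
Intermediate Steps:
n(M) = 4 + 10*√M
(n(-6) + (-56 - 26))*42 = ((4 + 10*√(-6)) + (-56 - 26))*42 = ((4 + 10*(I*√6)) - 82)*42 = ((4 + 10*I*√6) - 82)*42 = (-78 + 10*I*√6)*42 = -3276 + 420*I*√6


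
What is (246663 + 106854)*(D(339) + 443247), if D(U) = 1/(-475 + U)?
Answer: 21310567205547/136 ≈ 1.5670e+11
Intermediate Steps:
(246663 + 106854)*(D(339) + 443247) = (246663 + 106854)*(1/(-475 + 339) + 443247) = 353517*(1/(-136) + 443247) = 353517*(-1/136 + 443247) = 353517*(60281591/136) = 21310567205547/136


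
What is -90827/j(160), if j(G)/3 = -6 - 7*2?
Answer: 90827/60 ≈ 1513.8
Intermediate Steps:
j(G) = -60 (j(G) = 3*(-6 - 7*2) = 3*(-6 - 14) = 3*(-20) = -60)
-90827/j(160) = -90827/(-60) = -90827*(-1/60) = 90827/60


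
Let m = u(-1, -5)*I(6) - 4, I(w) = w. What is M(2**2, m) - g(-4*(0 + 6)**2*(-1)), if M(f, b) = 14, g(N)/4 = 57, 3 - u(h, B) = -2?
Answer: -214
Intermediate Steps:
u(h, B) = 5 (u(h, B) = 3 - 1*(-2) = 3 + 2 = 5)
g(N) = 228 (g(N) = 4*57 = 228)
m = 26 (m = 5*6 - 4 = 30 - 4 = 26)
M(2**2, m) - g(-4*(0 + 6)**2*(-1)) = 14 - 1*228 = 14 - 228 = -214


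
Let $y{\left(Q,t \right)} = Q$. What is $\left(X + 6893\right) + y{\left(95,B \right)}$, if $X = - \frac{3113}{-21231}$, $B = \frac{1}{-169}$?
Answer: $\frac{148365341}{21231} \approx 6988.1$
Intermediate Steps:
$B = - \frac{1}{169} \approx -0.0059172$
$X = \frac{3113}{21231}$ ($X = \left(-3113\right) \left(- \frac{1}{21231}\right) = \frac{3113}{21231} \approx 0.14663$)
$\left(X + 6893\right) + y{\left(95,B \right)} = \left(\frac{3113}{21231} + 6893\right) + 95 = \frac{146348396}{21231} + 95 = \frac{148365341}{21231}$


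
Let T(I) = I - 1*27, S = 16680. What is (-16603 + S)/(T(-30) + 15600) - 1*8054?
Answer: -11380295/1413 ≈ -8054.0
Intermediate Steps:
T(I) = -27 + I (T(I) = I - 27 = -27 + I)
(-16603 + S)/(T(-30) + 15600) - 1*8054 = (-16603 + 16680)/((-27 - 30) + 15600) - 1*8054 = 77/(-57 + 15600) - 8054 = 77/15543 - 8054 = 77*(1/15543) - 8054 = 7/1413 - 8054 = -11380295/1413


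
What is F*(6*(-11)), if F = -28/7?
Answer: 264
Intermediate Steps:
F = -4 (F = -28*⅐ = -4)
F*(6*(-11)) = -24*(-11) = -4*(-66) = 264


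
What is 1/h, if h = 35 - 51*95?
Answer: -1/4810 ≈ -0.00020790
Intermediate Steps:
h = -4810 (h = 35 - 4845 = -4810)
1/h = 1/(-4810) = -1/4810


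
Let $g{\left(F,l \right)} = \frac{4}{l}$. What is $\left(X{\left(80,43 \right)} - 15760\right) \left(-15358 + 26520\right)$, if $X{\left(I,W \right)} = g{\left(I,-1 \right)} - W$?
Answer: $-176437734$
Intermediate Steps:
$X{\left(I,W \right)} = -4 - W$ ($X{\left(I,W \right)} = \frac{4}{-1} - W = 4 \left(-1\right) - W = -4 - W$)
$\left(X{\left(80,43 \right)} - 15760\right) \left(-15358 + 26520\right) = \left(\left(-4 - 43\right) - 15760\right) \left(-15358 + 26520\right) = \left(\left(-4 - 43\right) - 15760\right) 11162 = \left(-47 - 15760\right) 11162 = \left(-15807\right) 11162 = -176437734$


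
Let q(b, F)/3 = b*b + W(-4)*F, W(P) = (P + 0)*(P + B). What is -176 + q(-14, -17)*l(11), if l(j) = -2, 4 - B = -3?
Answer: -2576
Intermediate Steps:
B = 7 (B = 4 - 1*(-3) = 4 + 3 = 7)
W(P) = P*(7 + P) (W(P) = (P + 0)*(P + 7) = P*(7 + P))
q(b, F) = -36*F + 3*b² (q(b, F) = 3*(b*b + (-4*(7 - 4))*F) = 3*(b² + (-4*3)*F) = 3*(b² - 12*F) = -36*F + 3*b²)
-176 + q(-14, -17)*l(11) = -176 + (-36*(-17) + 3*(-14)²)*(-2) = -176 + (612 + 3*196)*(-2) = -176 + (612 + 588)*(-2) = -176 + 1200*(-2) = -176 - 2400 = -2576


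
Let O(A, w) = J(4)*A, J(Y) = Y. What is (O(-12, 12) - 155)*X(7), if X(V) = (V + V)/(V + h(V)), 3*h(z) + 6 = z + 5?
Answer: -2842/9 ≈ -315.78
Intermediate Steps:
h(z) = -1/3 + z/3 (h(z) = -2 + (z + 5)/3 = -2 + (5 + z)/3 = -2 + (5/3 + z/3) = -1/3 + z/3)
O(A, w) = 4*A
X(V) = 2*V/(-1/3 + 4*V/3) (X(V) = (V + V)/(V + (-1/3 + V/3)) = (2*V)/(-1/3 + 4*V/3) = 2*V/(-1/3 + 4*V/3))
(O(-12, 12) - 155)*X(7) = (4*(-12) - 155)*(6*7/(-1 + 4*7)) = (-48 - 155)*(6*7/(-1 + 28)) = -1218*7/27 = -203*14/9 = -2842/9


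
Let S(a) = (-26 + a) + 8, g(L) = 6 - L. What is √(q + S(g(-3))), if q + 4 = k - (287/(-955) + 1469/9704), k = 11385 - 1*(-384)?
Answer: 3*√28045998415756510/4633660 ≈ 108.43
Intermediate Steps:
k = 11769 (k = 11385 + 384 = 11769)
q = 109031401953/9267320 (q = -4 + (11769 - (287/(-955) + 1469/9704)) = -4 + (11769 - (287*(-1/955) + 1469*(1/9704))) = -4 + (11769 - (-287/955 + 1469/9704)) = -4 + (11769 - 1*(-1382153/9267320)) = -4 + (11769 + 1382153/9267320) = -4 + 109068471233/9267320 = 109031401953/9267320 ≈ 11765.)
S(a) = -18 + a
√(q + S(g(-3))) = √(109031401953/9267320 + (-18 + (6 - 1*(-3)))) = √(109031401953/9267320 + (-18 + (6 + 3))) = √(109031401953/9267320 + (-18 + 9)) = √(109031401953/9267320 - 9) = √(108947996073/9267320) = 3*√28045998415756510/4633660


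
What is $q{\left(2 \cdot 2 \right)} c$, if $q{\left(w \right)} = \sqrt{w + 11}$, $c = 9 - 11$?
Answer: $- 2 \sqrt{15} \approx -7.746$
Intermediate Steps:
$c = -2$
$q{\left(w \right)} = \sqrt{11 + w}$
$q{\left(2 \cdot 2 \right)} c = \sqrt{11 + 2 \cdot 2} \left(-2\right) = \sqrt{11 + 4} \left(-2\right) = \sqrt{15} \left(-2\right) = - 2 \sqrt{15}$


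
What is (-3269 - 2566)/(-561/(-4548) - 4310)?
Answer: 8845860/6533773 ≈ 1.3539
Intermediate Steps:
(-3269 - 2566)/(-561/(-4548) - 4310) = -5835/(-561*(-1/4548) - 4310) = -5835/(187/1516 - 4310) = -5835/(-6533773/1516) = -5835*(-1516/6533773) = 8845860/6533773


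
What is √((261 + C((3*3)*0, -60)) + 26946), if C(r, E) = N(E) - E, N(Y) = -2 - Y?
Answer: 5*√1093 ≈ 165.30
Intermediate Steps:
C(r, E) = -2 - 2*E (C(r, E) = (-2 - E) - E = -2 - 2*E)
√((261 + C((3*3)*0, -60)) + 26946) = √((261 + (-2 - 2*(-60))) + 26946) = √((261 + (-2 + 120)) + 26946) = √((261 + 118) + 26946) = √(379 + 26946) = √27325 = 5*√1093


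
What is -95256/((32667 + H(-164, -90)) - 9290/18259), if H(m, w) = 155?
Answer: -24156657/8323439 ≈ -2.9022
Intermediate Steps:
-95256/((32667 + H(-164, -90)) - 9290/18259) = -95256/((32667 + 155) - 9290/18259) = -95256/(32822 - 9290*1/18259) = -95256/(32822 - 9290/18259) = -95256/599287608/18259 = -95256*18259/599287608 = -24156657/8323439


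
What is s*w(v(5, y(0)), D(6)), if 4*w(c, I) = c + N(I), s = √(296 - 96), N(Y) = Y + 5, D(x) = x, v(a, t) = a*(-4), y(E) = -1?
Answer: -45*√2/2 ≈ -31.820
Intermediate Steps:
v(a, t) = -4*a
N(Y) = 5 + Y
s = 10*√2 (s = √200 = 10*√2 ≈ 14.142)
w(c, I) = 5/4 + I/4 + c/4 (w(c, I) = (c + (5 + I))/4 = (5 + I + c)/4 = 5/4 + I/4 + c/4)
s*w(v(5, y(0)), D(6)) = (10*√2)*(5/4 + (¼)*6 + (-4*5)/4) = (10*√2)*(5/4 + 3/2 + (¼)*(-20)) = (10*√2)*(5/4 + 3/2 - 5) = (10*√2)*(-9/4) = -45*√2/2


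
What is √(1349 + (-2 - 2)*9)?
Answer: √1313 ≈ 36.235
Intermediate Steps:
√(1349 + (-2 - 2)*9) = √(1349 - 4*9) = √(1349 - 36) = √1313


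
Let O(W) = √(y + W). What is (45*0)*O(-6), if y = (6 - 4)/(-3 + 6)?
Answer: 0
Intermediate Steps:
y = ⅔ (y = 2/3 = 2*(⅓) = ⅔ ≈ 0.66667)
O(W) = √(⅔ + W)
(45*0)*O(-6) = (45*0)*(√(6 + 9*(-6))/3) = 0*(√(6 - 54)/3) = 0*(√(-48)/3) = 0*((4*I*√3)/3) = 0*(4*I*√3/3) = 0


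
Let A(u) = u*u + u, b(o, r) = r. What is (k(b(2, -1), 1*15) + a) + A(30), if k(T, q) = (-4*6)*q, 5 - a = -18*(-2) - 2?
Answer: 541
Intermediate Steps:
a = -29 (a = 5 - (-18*(-2) - 2) = 5 - (36 - 2) = 5 - 1*34 = 5 - 34 = -29)
k(T, q) = -24*q
A(u) = u + u² (A(u) = u² + u = u + u²)
(k(b(2, -1), 1*15) + a) + A(30) = (-24*15 - 29) + 30*(1 + 30) = (-24*15 - 29) + 30*31 = (-360 - 29) + 930 = -389 + 930 = 541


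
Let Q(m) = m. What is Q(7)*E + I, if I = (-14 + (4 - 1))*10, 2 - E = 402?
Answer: -2910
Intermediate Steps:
E = -400 (E = 2 - 1*402 = 2 - 402 = -400)
I = -110 (I = (-14 + 3)*10 = -11*10 = -110)
Q(7)*E + I = 7*(-400) - 110 = -2800 - 110 = -2910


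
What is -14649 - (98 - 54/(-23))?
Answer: -339235/23 ≈ -14749.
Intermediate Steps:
-14649 - (98 - 54/(-23)) = -14649 - (98 - 54*(-1/23)) = -14649 - (98 + 54/23) = -14649 - 1*2308/23 = -14649 - 2308/23 = -339235/23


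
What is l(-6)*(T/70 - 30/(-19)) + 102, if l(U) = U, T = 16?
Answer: 60618/665 ≈ 91.155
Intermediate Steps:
l(-6)*(T/70 - 30/(-19)) + 102 = -6*(16/70 - 30/(-19)) + 102 = -6*(16*(1/70) - 30*(-1/19)) + 102 = -6*(8/35 + 30/19) + 102 = -6*1202/665 + 102 = -7212/665 + 102 = 60618/665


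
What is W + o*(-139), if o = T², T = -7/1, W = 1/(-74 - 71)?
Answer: -987596/145 ≈ -6811.0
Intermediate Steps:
W = -1/145 (W = 1/(-145) = -1/145 ≈ -0.0068966)
T = -7 (T = -7*1 = -7)
o = 49 (o = (-7)² = 49)
W + o*(-139) = -1/145 + 49*(-139) = -1/145 - 6811 = -987596/145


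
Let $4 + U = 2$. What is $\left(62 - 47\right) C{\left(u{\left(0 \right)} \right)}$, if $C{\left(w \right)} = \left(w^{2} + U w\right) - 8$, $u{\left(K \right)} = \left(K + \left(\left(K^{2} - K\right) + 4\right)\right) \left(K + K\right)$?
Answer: $-120$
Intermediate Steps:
$U = -2$ ($U = -4 + 2 = -2$)
$u{\left(K \right)} = 2 K \left(4 + K^{2}\right)$ ($u{\left(K \right)} = \left(K + \left(4 + K^{2} - K\right)\right) 2 K = \left(4 + K^{2}\right) 2 K = 2 K \left(4 + K^{2}\right)$)
$C{\left(w \right)} = -8 + w^{2} - 2 w$ ($C{\left(w \right)} = \left(w^{2} - 2 w\right) - 8 = -8 + w^{2} - 2 w$)
$\left(62 - 47\right) C{\left(u{\left(0 \right)} \right)} = \left(62 - 47\right) \left(-8 + \left(2 \cdot 0 \left(4 + 0^{2}\right)\right)^{2} - 2 \cdot 2 \cdot 0 \left(4 + 0^{2}\right)\right) = 15 \left(-8 + \left(2 \cdot 0 \left(4 + 0\right)\right)^{2} - 2 \cdot 2 \cdot 0 \left(4 + 0\right)\right) = 15 \left(-8 + \left(2 \cdot 0 \cdot 4\right)^{2} - 2 \cdot 2 \cdot 0 \cdot 4\right) = 15 \left(-8 + 0^{2} - 0\right) = 15 \left(-8 + 0 + 0\right) = 15 \left(-8\right) = -120$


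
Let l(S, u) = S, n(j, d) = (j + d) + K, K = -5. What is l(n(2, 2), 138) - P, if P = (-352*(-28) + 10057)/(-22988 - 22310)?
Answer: -25385/45298 ≈ -0.56040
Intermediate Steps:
n(j, d) = -5 + d + j (n(j, d) = (j + d) - 5 = (d + j) - 5 = -5 + d + j)
P = -19913/45298 (P = (9856 + 10057)/(-45298) = 19913*(-1/45298) = -19913/45298 ≈ -0.43960)
l(n(2, 2), 138) - P = (-5 + 2 + 2) - 1*(-19913/45298) = -1 + 19913/45298 = -25385/45298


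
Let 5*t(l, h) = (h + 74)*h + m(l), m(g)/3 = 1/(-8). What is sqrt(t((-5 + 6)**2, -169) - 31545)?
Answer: I*sqrt(11333630)/20 ≈ 168.33*I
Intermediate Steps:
m(g) = -3/8 (m(g) = 3/(-8) = 3*(-1/8) = -3/8)
t(l, h) = -3/40 + h*(74 + h)/5 (t(l, h) = ((h + 74)*h - 3/8)/5 = ((74 + h)*h - 3/8)/5 = (h*(74 + h) - 3/8)/5 = (-3/8 + h*(74 + h))/5 = -3/40 + h*(74 + h)/5)
sqrt(t((-5 + 6)**2, -169) - 31545) = sqrt((-3/40 + (1/5)*(-169)**2 + (74/5)*(-169)) - 31545) = sqrt((-3/40 + (1/5)*28561 - 12506/5) - 31545) = sqrt((-3/40 + 28561/5 - 12506/5) - 31545) = sqrt(128437/40 - 31545) = sqrt(-1133363/40) = I*sqrt(11333630)/20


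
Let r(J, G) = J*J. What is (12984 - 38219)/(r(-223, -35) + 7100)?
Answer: -25235/56829 ≈ -0.44405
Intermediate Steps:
r(J, G) = J²
(12984 - 38219)/(r(-223, -35) + 7100) = (12984 - 38219)/((-223)² + 7100) = -25235/(49729 + 7100) = -25235/56829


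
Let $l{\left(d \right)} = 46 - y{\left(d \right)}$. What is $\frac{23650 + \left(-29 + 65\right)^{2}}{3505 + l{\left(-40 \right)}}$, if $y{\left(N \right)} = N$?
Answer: $\frac{24946}{3591} \approx 6.9468$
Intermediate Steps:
$l{\left(d \right)} = 46 - d$
$\frac{23650 + \left(-29 + 65\right)^{2}}{3505 + l{\left(-40 \right)}} = \frac{23650 + \left(-29 + 65\right)^{2}}{3505 + \left(46 - -40\right)} = \frac{23650 + 36^{2}}{3505 + \left(46 + 40\right)} = \frac{23650 + 1296}{3505 + 86} = \frac{24946}{3591}$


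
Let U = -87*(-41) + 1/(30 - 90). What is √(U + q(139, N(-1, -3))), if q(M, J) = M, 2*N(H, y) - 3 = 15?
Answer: √3335385/30 ≈ 60.877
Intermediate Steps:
N(H, y) = 9 (N(H, y) = 3/2 + (½)*15 = 3/2 + 15/2 = 9)
U = 214019/60 (U = 3567 + 1/(-60) = 3567 - 1/60 = 214019/60 ≈ 3567.0)
√(U + q(139, N(-1, -3))) = √(214019/60 + 139) = √(222359/60) = √3335385/30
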